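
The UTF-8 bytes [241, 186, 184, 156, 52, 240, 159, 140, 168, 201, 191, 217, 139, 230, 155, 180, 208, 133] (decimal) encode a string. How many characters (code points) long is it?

7

Byte at offset 0: 0xF1 = 11110001 → 4-byte char (#1). Advance 4.
Byte at offset 4: 0x34 = 00110100 → 1-byte char (#2). Advance 1.
Byte at offset 5: 0xF0 = 11110000 → 4-byte char (#3). Advance 4.
Byte at offset 9: 0xC9 = 11001001 → 2-byte char (#4). Advance 2.
Byte at offset 11: 0xD9 = 11011001 → 2-byte char (#5). Advance 2.
Byte at offset 13: 0xE6 = 11100110 → 3-byte char (#6). Advance 3.
Byte at offset 16: 0xD0 = 11010000 → 2-byte char (#7). Advance 2.
Reached end at offset 18 after 7 code points.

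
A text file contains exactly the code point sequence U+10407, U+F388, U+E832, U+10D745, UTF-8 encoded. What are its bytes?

F0 90 90 87 EF 8E 88 EE A0 B2 F4 8D 9D 85

U+10407: 4-byte form → F0 90 90 87.
U+F388: 3-byte form → EF 8E 88.
U+E832: 3-byte form → EE A0 B2.
U+10D745: 4-byte form → F4 8D 9D 85.
Concatenated (14 bytes): F0 90 90 87 EF 8E 88 EE A0 B2 F4 8D 9D 85.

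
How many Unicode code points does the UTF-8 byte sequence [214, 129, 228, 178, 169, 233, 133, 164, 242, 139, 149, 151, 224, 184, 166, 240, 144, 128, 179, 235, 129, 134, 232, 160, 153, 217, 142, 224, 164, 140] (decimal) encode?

10

Byte at offset 0: 0xD6 = 11010110 → 2-byte char (#1). Advance 2.
Byte at offset 2: 0xE4 = 11100100 → 3-byte char (#2). Advance 3.
Byte at offset 5: 0xE9 = 11101001 → 3-byte char (#3). Advance 3.
Byte at offset 8: 0xF2 = 11110010 → 4-byte char (#4). Advance 4.
Byte at offset 12: 0xE0 = 11100000 → 3-byte char (#5). Advance 3.
Byte at offset 15: 0xF0 = 11110000 → 4-byte char (#6). Advance 4.
Byte at offset 19: 0xEB = 11101011 → 3-byte char (#7). Advance 3.
Byte at offset 22: 0xE8 = 11101000 → 3-byte char (#8). Advance 3.
Byte at offset 25: 0xD9 = 11011001 → 2-byte char (#9). Advance 2.
Byte at offset 27: 0xE0 = 11100000 → 3-byte char (#10). Advance 3.
Reached end at offset 30 after 10 code points.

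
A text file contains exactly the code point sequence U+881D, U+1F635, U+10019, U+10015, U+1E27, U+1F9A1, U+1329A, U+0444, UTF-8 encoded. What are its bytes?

E8 A0 9D F0 9F 98 B5 F0 90 80 99 F0 90 80 95 E1 B8 A7 F0 9F A6 A1 F0 93 8A 9A D1 84

U+881D: 3-byte form → E8 A0 9D.
U+1F635: 4-byte form → F0 9F 98 B5.
U+10019: 4-byte form → F0 90 80 99.
U+10015: 4-byte form → F0 90 80 95.
U+1E27: 3-byte form → E1 B8 A7.
U+1F9A1: 4-byte form → F0 9F A6 A1.
U+1329A: 4-byte form → F0 93 8A 9A.
U+0444: 2-byte form → D1 84.
Concatenated (28 bytes): E8 A0 9D F0 9F 98 B5 F0 90 80 99 F0 90 80 95 E1 B8 A7 F0 9F A6 A1 F0 93 8A 9A D1 84.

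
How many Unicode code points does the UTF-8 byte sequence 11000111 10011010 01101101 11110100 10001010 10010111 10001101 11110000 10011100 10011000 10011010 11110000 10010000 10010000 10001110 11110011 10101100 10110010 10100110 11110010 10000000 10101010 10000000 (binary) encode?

Byte at offset 0: 0xC7 = 11000111 → 2-byte char (#1). Advance 2.
Byte at offset 2: 0x6D = 01101101 → 1-byte char (#2). Advance 1.
Byte at offset 3: 0xF4 = 11110100 → 4-byte char (#3). Advance 4.
Byte at offset 7: 0xF0 = 11110000 → 4-byte char (#4). Advance 4.
Byte at offset 11: 0xF0 = 11110000 → 4-byte char (#5). Advance 4.
Byte at offset 15: 0xF3 = 11110011 → 4-byte char (#6). Advance 4.
Byte at offset 19: 0xF2 = 11110010 → 4-byte char (#7). Advance 4.
Reached end at offset 23 after 7 code points.

7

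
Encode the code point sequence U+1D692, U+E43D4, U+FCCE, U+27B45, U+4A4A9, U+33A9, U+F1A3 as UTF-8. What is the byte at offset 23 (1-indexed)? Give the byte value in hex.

0xEF

1-indexed offset 23 is 0-indexed offset 22.
U+1D692 → 4-byte form F0 9D 9A 92 at offsets 0–3.
U+E43D4 → 4-byte form F3 A4 8F 94 at offsets 4–7.
U+FCCE → 3-byte form EF B3 8E at offsets 8–10.
U+27B45 → 4-byte form F0 A7 AD 85 at offsets 11–14.
U+4A4A9 → 4-byte form F1 8A 92 A9 at offsets 15–18.
U+33A9 → 3-byte form E3 8E A9 at offsets 19–21.
U+F1A3 → 3-byte form EF 86 A3 at offsets 22–24.
Offset 22 falls in char 7's range; it's byte 1 of EF 86 A3 = 0xEF.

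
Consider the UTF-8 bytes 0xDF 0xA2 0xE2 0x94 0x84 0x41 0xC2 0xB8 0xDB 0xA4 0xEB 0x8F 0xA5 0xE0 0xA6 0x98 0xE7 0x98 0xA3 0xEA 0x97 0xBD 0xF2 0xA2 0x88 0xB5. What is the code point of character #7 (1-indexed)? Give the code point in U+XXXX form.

Offset 0: leading byte 0xDF = 11011111 → 2-byte char #1 = DF A2.
Offset 2: leading byte 0xE2 = 11100010 → 3-byte char #2 = E2 94 84.
Offset 5: leading byte 0x41 = 01000001 → 1-byte char #3 = 41.
Offset 6: leading byte 0xC2 = 11000010 → 2-byte char #4 = C2 B8.
Offset 8: leading byte 0xDB = 11011011 → 2-byte char #5 = DB A4.
Offset 10: leading byte 0xEB = 11101011 → 3-byte char #6 = EB 8F A5.
Offset 13: leading byte 0xE0 = 11100000 → 3-byte char #7 = E0 A6 98.
Leading byte 0xE0 = 11100000 matches 1110xxxx → 3-byte sequence.
Byte 1: 0xE0 = 11100000, payload 0000 (4 bits).
Byte 2: 0xA6 = 10100110 (10xxxxxx ✓), payload 100110.
Byte 3: 0x98 = 10011000 (10xxxxxx ✓), payload 011000.
Concatenate: 0000100110011000 = 0x998 (16 bits → U+0998).

U+0998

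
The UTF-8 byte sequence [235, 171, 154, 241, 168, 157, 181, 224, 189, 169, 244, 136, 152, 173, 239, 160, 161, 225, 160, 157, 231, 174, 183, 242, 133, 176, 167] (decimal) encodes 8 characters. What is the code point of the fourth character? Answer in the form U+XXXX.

U+10862D

Offset 0: leading byte 0xEB = 11101011 → 3-byte char #1 = EB AB 9A.
Offset 3: leading byte 0xF1 = 11110001 → 4-byte char #2 = F1 A8 9D B5.
Offset 7: leading byte 0xE0 = 11100000 → 3-byte char #3 = E0 BD A9.
Offset 10: leading byte 0xF4 = 11110100 → 4-byte char #4 = F4 88 98 AD.
Leading byte 0xF4 = 11110100 matches 11110xxx → 4-byte sequence.
Byte 1: 0xF4 = 11110100, payload 100 (3 bits).
Byte 2: 0x88 = 10001000 (10xxxxxx ✓), payload 001000.
Byte 3: 0x98 = 10011000 (10xxxxxx ✓), payload 011000.
Byte 4: 0xAD = 10101101 (10xxxxxx ✓), payload 101101.
Concatenate: 100001000011000101101 = 0x10862D (21 bits → U+10862D).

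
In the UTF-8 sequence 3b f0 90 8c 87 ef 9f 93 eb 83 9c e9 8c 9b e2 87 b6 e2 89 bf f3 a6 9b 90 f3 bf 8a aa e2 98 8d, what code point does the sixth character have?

Offset 0: leading byte 0x3B = 00111011 → 1-byte char #1 = 3B.
Offset 1: leading byte 0xF0 = 11110000 → 4-byte char #2 = F0 90 8C 87.
Offset 5: leading byte 0xEF = 11101111 → 3-byte char #3 = EF 9F 93.
Offset 8: leading byte 0xEB = 11101011 → 3-byte char #4 = EB 83 9C.
Offset 11: leading byte 0xE9 = 11101001 → 3-byte char #5 = E9 8C 9B.
Offset 14: leading byte 0xE2 = 11100010 → 3-byte char #6 = E2 87 B6.
Leading byte 0xE2 = 11100010 matches 1110xxxx → 3-byte sequence.
Byte 1: 0xE2 = 11100010, payload 0010 (4 bits).
Byte 2: 0x87 = 10000111 (10xxxxxx ✓), payload 000111.
Byte 3: 0xB6 = 10110110 (10xxxxxx ✓), payload 110110.
Concatenate: 0010000111110110 = 0x21F6 (16 bits → U+21F6).

U+21F6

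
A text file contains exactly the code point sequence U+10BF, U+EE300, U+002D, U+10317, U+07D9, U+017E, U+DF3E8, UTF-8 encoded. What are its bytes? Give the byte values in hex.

U+10BF: 3-byte form → E1 82 BF.
U+EE300: 4-byte form → F3 AE 8C 80.
U+002D: 1-byte form → 2D.
U+10317: 4-byte form → F0 90 8C 97.
U+07D9: 2-byte form → DF 99.
U+017E: 2-byte form → C5 BE.
U+DF3E8: 4-byte form → F3 9F 8F A8.
Concatenated (20 bytes): E1 82 BF F3 AE 8C 80 2D F0 90 8C 97 DF 99 C5 BE F3 9F 8F A8.

E1 82 BF F3 AE 8C 80 2D F0 90 8C 97 DF 99 C5 BE F3 9F 8F A8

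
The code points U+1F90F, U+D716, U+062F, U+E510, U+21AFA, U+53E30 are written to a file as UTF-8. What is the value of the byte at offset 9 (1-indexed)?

1-indexed offset 9 is 0-indexed offset 8.
U+1F90F → 4-byte form F0 9F A4 8F at offsets 0–3.
U+D716 → 3-byte form ED 9C 96 at offsets 4–6.
U+062F → 2-byte form D8 AF at offsets 7–8.
Offset 8 falls in char 3's range; it's byte 2 of D8 AF = 0xAF.

0xAF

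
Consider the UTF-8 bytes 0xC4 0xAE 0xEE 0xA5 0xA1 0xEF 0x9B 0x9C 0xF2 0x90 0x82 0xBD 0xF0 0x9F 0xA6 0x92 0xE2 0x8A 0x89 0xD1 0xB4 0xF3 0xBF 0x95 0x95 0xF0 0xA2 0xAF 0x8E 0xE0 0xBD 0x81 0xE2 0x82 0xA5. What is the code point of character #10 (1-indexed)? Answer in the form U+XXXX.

U+0F41

Offset 0: leading byte 0xC4 = 11000100 → 2-byte char #1 = C4 AE.
Offset 2: leading byte 0xEE = 11101110 → 3-byte char #2 = EE A5 A1.
Offset 5: leading byte 0xEF = 11101111 → 3-byte char #3 = EF 9B 9C.
Offset 8: leading byte 0xF2 = 11110010 → 4-byte char #4 = F2 90 82 BD.
Offset 12: leading byte 0xF0 = 11110000 → 4-byte char #5 = F0 9F A6 92.
Offset 16: leading byte 0xE2 = 11100010 → 3-byte char #6 = E2 8A 89.
Offset 19: leading byte 0xD1 = 11010001 → 2-byte char #7 = D1 B4.
Offset 21: leading byte 0xF3 = 11110011 → 4-byte char #8 = F3 BF 95 95.
Offset 25: leading byte 0xF0 = 11110000 → 4-byte char #9 = F0 A2 AF 8E.
Offset 29: leading byte 0xE0 = 11100000 → 3-byte char #10 = E0 BD 81.
Leading byte 0xE0 = 11100000 matches 1110xxxx → 3-byte sequence.
Byte 1: 0xE0 = 11100000, payload 0000 (4 bits).
Byte 2: 0xBD = 10111101 (10xxxxxx ✓), payload 111101.
Byte 3: 0x81 = 10000001 (10xxxxxx ✓), payload 000001.
Concatenate: 0000111101000001 = 0xF41 (16 bits → U+0F41).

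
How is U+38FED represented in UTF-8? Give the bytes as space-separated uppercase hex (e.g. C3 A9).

F0 B8 BF AD

U+38FED = 0x38FED = 233453 decimal. In range U+10000–U+10FFFF → 4-byte form: 11110xxx 10xxxxxx 10xxxxxx 10xxxxxx.
Binary (21 bits): 000111000111111101101.
Split 3+6+6+6: 000 | 111000 | 111111 | 101101.
Byte 1: 11110000 = 0xF0.
Byte 2: 10111000 = 0xB8.
Byte 3: 10111111 = 0xBF.
Byte 4: 10101101 = 0xAD.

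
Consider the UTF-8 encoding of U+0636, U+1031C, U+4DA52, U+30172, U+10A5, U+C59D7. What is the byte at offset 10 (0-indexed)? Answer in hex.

U+0636 → 2-byte form D8 B6 at offsets 0–1.
U+1031C → 4-byte form F0 90 8C 9C at offsets 2–5.
U+4DA52 → 4-byte form F1 8D A9 92 at offsets 6–9.
U+30172 → 4-byte form F0 B0 85 B2 at offsets 10–13.
Offset 10 falls in char 4's range; it's byte 1 of F0 B0 85 B2 = 0xF0.

0xF0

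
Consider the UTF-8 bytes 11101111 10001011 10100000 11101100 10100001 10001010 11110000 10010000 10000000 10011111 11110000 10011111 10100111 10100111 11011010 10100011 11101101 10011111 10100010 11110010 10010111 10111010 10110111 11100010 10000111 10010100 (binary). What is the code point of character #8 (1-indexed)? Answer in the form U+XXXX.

Offset 0: leading byte 0xEF = 11101111 → 3-byte char #1 = EF 8B A0.
Offset 3: leading byte 0xEC = 11101100 → 3-byte char #2 = EC A1 8A.
Offset 6: leading byte 0xF0 = 11110000 → 4-byte char #3 = F0 90 80 9F.
Offset 10: leading byte 0xF0 = 11110000 → 4-byte char #4 = F0 9F A7 A7.
Offset 14: leading byte 0xDA = 11011010 → 2-byte char #5 = DA A3.
Offset 16: leading byte 0xED = 11101101 → 3-byte char #6 = ED 9F A2.
Offset 19: leading byte 0xF2 = 11110010 → 4-byte char #7 = F2 97 BA B7.
Offset 23: leading byte 0xE2 = 11100010 → 3-byte char #8 = E2 87 94.
Leading byte 0xE2 = 11100010 matches 1110xxxx → 3-byte sequence.
Byte 1: 0xE2 = 11100010, payload 0010 (4 bits).
Byte 2: 0x87 = 10000111 (10xxxxxx ✓), payload 000111.
Byte 3: 0x94 = 10010100 (10xxxxxx ✓), payload 010100.
Concatenate: 0010000111010100 = 0x21D4 (16 bits → U+21D4).

U+21D4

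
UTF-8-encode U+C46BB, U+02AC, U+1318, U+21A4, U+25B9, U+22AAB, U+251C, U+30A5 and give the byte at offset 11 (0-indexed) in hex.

0xA4

U+C46BB → 4-byte form F3 84 9A BB at offsets 0–3.
U+02AC → 2-byte form CA AC at offsets 4–5.
U+1318 → 3-byte form E1 8C 98 at offsets 6–8.
U+21A4 → 3-byte form E2 86 A4 at offsets 9–11.
Offset 11 falls in char 4's range; it's byte 3 of E2 86 A4 = 0xA4.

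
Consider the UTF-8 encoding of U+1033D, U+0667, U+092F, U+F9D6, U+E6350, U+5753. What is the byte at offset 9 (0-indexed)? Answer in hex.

0xEF

U+1033D → 4-byte form F0 90 8C BD at offsets 0–3.
U+0667 → 2-byte form D9 A7 at offsets 4–5.
U+092F → 3-byte form E0 A4 AF at offsets 6–8.
U+F9D6 → 3-byte form EF A7 96 at offsets 9–11.
Offset 9 falls in char 4's range; it's byte 1 of EF A7 96 = 0xEF.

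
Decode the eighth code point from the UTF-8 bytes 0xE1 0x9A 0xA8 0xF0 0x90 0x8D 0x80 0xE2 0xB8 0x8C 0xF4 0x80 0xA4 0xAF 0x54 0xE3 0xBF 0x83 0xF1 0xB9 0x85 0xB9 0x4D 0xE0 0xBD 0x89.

U+004D

Offset 0: leading byte 0xE1 = 11100001 → 3-byte char #1 = E1 9A A8.
Offset 3: leading byte 0xF0 = 11110000 → 4-byte char #2 = F0 90 8D 80.
Offset 7: leading byte 0xE2 = 11100010 → 3-byte char #3 = E2 B8 8C.
Offset 10: leading byte 0xF4 = 11110100 → 4-byte char #4 = F4 80 A4 AF.
Offset 14: leading byte 0x54 = 01010100 → 1-byte char #5 = 54.
Offset 15: leading byte 0xE3 = 11100011 → 3-byte char #6 = E3 BF 83.
Offset 18: leading byte 0xF1 = 11110001 → 4-byte char #7 = F1 B9 85 B9.
Offset 22: leading byte 0x4D = 01001101 → 1-byte char #8 = 4D.
Leading byte 0x4D = 01001101 matches 0xxxxxxx → 1-byte sequence.
Byte 1: 0x4D = 01001101, payload 1001101 (7 bits).
Concatenate: 1001101 = 0x4D (7 bits → U+004D).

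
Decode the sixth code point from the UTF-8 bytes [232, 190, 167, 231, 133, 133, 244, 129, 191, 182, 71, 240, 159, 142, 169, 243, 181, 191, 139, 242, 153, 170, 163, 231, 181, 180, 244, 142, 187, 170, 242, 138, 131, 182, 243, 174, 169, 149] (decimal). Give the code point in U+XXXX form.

U+F5FCB

Offset 0: leading byte 0xE8 = 11101000 → 3-byte char #1 = E8 BE A7.
Offset 3: leading byte 0xE7 = 11100111 → 3-byte char #2 = E7 85 85.
Offset 6: leading byte 0xF4 = 11110100 → 4-byte char #3 = F4 81 BF B6.
Offset 10: leading byte 0x47 = 01000111 → 1-byte char #4 = 47.
Offset 11: leading byte 0xF0 = 11110000 → 4-byte char #5 = F0 9F 8E A9.
Offset 15: leading byte 0xF3 = 11110011 → 4-byte char #6 = F3 B5 BF 8B.
Leading byte 0xF3 = 11110011 matches 11110xxx → 4-byte sequence.
Byte 1: 0xF3 = 11110011, payload 011 (3 bits).
Byte 2: 0xB5 = 10110101 (10xxxxxx ✓), payload 110101.
Byte 3: 0xBF = 10111111 (10xxxxxx ✓), payload 111111.
Byte 4: 0x8B = 10001011 (10xxxxxx ✓), payload 001011.
Concatenate: 011110101111111001011 = 0xF5FCB (21 bits → U+F5FCB).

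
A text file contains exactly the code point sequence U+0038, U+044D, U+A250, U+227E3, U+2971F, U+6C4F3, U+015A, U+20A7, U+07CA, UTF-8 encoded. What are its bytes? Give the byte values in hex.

38 D1 8D EA 89 90 F0 A2 9F A3 F0 A9 9C 9F F1 AC 93 B3 C5 9A E2 82 A7 DF 8A

U+0038: 1-byte form → 38.
U+044D: 2-byte form → D1 8D.
U+A250: 3-byte form → EA 89 90.
U+227E3: 4-byte form → F0 A2 9F A3.
U+2971F: 4-byte form → F0 A9 9C 9F.
U+6C4F3: 4-byte form → F1 AC 93 B3.
U+015A: 2-byte form → C5 9A.
U+20A7: 3-byte form → E2 82 A7.
U+07CA: 2-byte form → DF 8A.
Concatenated (25 bytes): 38 D1 8D EA 89 90 F0 A2 9F A3 F0 A9 9C 9F F1 AC 93 B3 C5 9A E2 82 A7 DF 8A.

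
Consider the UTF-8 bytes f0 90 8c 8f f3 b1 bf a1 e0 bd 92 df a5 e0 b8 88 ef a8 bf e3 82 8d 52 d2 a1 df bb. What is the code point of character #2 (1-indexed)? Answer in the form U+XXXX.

U+F1FE1

Offset 0: leading byte 0xF0 = 11110000 → 4-byte char #1 = F0 90 8C 8F.
Offset 4: leading byte 0xF3 = 11110011 → 4-byte char #2 = F3 B1 BF A1.
Leading byte 0xF3 = 11110011 matches 11110xxx → 4-byte sequence.
Byte 1: 0xF3 = 11110011, payload 011 (3 bits).
Byte 2: 0xB1 = 10110001 (10xxxxxx ✓), payload 110001.
Byte 3: 0xBF = 10111111 (10xxxxxx ✓), payload 111111.
Byte 4: 0xA1 = 10100001 (10xxxxxx ✓), payload 100001.
Concatenate: 011110001111111100001 = 0xF1FE1 (21 bits → U+F1FE1).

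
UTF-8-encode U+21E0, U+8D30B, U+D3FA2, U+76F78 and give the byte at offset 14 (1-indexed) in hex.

0xBD

1-indexed offset 14 is 0-indexed offset 13.
U+21E0 → 3-byte form E2 87 A0 at offsets 0–2.
U+8D30B → 4-byte form F2 8D 8C 8B at offsets 3–6.
U+D3FA2 → 4-byte form F3 93 BE A2 at offsets 7–10.
U+76F78 → 4-byte form F1 B6 BD B8 at offsets 11–14.
Offset 13 falls in char 4's range; it's byte 3 of F1 B6 BD B8 = 0xBD.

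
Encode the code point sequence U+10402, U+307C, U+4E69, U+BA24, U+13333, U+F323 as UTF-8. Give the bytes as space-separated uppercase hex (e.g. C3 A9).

F0 90 90 82 E3 81 BC E4 B9 A9 EB A8 A4 F0 93 8C B3 EF 8C A3

U+10402: 4-byte form → F0 90 90 82.
U+307C: 3-byte form → E3 81 BC.
U+4E69: 3-byte form → E4 B9 A9.
U+BA24: 3-byte form → EB A8 A4.
U+13333: 4-byte form → F0 93 8C B3.
U+F323: 3-byte form → EF 8C A3.
Concatenated (20 bytes): F0 90 90 82 E3 81 BC E4 B9 A9 EB A8 A4 F0 93 8C B3 EF 8C A3.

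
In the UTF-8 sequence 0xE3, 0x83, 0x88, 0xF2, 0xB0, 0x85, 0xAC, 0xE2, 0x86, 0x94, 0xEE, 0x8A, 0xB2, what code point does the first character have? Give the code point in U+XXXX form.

Offset 0: leading byte 0xE3 = 11100011 → 3-byte char #1 = E3 83 88.
Leading byte 0xE3 = 11100011 matches 1110xxxx → 3-byte sequence.
Byte 1: 0xE3 = 11100011, payload 0011 (4 bits).
Byte 2: 0x83 = 10000011 (10xxxxxx ✓), payload 000011.
Byte 3: 0x88 = 10001000 (10xxxxxx ✓), payload 001000.
Concatenate: 0011000011001000 = 0x30C8 (16 bits → U+30C8).

U+30C8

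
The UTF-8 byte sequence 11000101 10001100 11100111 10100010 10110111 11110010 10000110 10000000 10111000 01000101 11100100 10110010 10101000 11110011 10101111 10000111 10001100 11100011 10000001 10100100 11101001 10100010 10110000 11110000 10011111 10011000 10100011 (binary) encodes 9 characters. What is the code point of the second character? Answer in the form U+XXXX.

U+78B7

Offset 0: leading byte 0xC5 = 11000101 → 2-byte char #1 = C5 8C.
Offset 2: leading byte 0xE7 = 11100111 → 3-byte char #2 = E7 A2 B7.
Leading byte 0xE7 = 11100111 matches 1110xxxx → 3-byte sequence.
Byte 1: 0xE7 = 11100111, payload 0111 (4 bits).
Byte 2: 0xA2 = 10100010 (10xxxxxx ✓), payload 100010.
Byte 3: 0xB7 = 10110111 (10xxxxxx ✓), payload 110111.
Concatenate: 0111100010110111 = 0x78B7 (16 bits → U+78B7).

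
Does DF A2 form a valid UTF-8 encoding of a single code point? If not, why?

Leading byte 0xDF = 11011111 → 2-byte form.
Continuation bytes 0xA2=10100010 all match 10xxxxxx.
Decoded value 0x7E2 is ≥ 0x80 (shortest form) and not a surrogate.

valid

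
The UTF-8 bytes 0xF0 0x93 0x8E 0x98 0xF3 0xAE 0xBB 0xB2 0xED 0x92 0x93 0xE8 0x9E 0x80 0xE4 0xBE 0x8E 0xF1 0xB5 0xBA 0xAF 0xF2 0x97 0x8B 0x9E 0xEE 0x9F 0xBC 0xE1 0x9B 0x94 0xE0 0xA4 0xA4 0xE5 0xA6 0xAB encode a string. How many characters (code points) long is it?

11

Byte at offset 0: 0xF0 = 11110000 → 4-byte char (#1). Advance 4.
Byte at offset 4: 0xF3 = 11110011 → 4-byte char (#2). Advance 4.
Byte at offset 8: 0xED = 11101101 → 3-byte char (#3). Advance 3.
Byte at offset 11: 0xE8 = 11101000 → 3-byte char (#4). Advance 3.
Byte at offset 14: 0xE4 = 11100100 → 3-byte char (#5). Advance 3.
Byte at offset 17: 0xF1 = 11110001 → 4-byte char (#6). Advance 4.
Byte at offset 21: 0xF2 = 11110010 → 4-byte char (#7). Advance 4.
Byte at offset 25: 0xEE = 11101110 → 3-byte char (#8). Advance 3.
Byte at offset 28: 0xE1 = 11100001 → 3-byte char (#9). Advance 3.
Byte at offset 31: 0xE0 = 11100000 → 3-byte char (#10). Advance 3.
Byte at offset 34: 0xE5 = 11100101 → 3-byte char (#11). Advance 3.
Reached end at offset 37 after 11 code points.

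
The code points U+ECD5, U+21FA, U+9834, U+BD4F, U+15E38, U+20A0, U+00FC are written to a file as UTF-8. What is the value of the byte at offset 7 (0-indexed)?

0xA0

U+ECD5 → 3-byte form EE B3 95 at offsets 0–2.
U+21FA → 3-byte form E2 87 BA at offsets 3–5.
U+9834 → 3-byte form E9 A0 B4 at offsets 6–8.
Offset 7 falls in char 3's range; it's byte 2 of E9 A0 B4 = 0xA0.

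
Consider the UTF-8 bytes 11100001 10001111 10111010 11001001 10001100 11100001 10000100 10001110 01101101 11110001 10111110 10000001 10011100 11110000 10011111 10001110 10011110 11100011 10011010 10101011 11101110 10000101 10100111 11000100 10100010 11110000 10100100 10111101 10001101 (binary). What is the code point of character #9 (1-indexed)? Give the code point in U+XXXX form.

Offset 0: leading byte 0xE1 = 11100001 → 3-byte char #1 = E1 8F BA.
Offset 3: leading byte 0xC9 = 11001001 → 2-byte char #2 = C9 8C.
Offset 5: leading byte 0xE1 = 11100001 → 3-byte char #3 = E1 84 8E.
Offset 8: leading byte 0x6D = 01101101 → 1-byte char #4 = 6D.
Offset 9: leading byte 0xF1 = 11110001 → 4-byte char #5 = F1 BE 81 9C.
Offset 13: leading byte 0xF0 = 11110000 → 4-byte char #6 = F0 9F 8E 9E.
Offset 17: leading byte 0xE3 = 11100011 → 3-byte char #7 = E3 9A AB.
Offset 20: leading byte 0xEE = 11101110 → 3-byte char #8 = EE 85 A7.
Offset 23: leading byte 0xC4 = 11000100 → 2-byte char #9 = C4 A2.
Leading byte 0xC4 = 11000100 matches 110xxxxx → 2-byte sequence.
Byte 1: 0xC4 = 11000100, payload 00100 (5 bits).
Byte 2: 0xA2 = 10100010 (10xxxxxx ✓), payload 100010.
Concatenate: 00100100010 = 0x122 (11 bits → U+0122).

U+0122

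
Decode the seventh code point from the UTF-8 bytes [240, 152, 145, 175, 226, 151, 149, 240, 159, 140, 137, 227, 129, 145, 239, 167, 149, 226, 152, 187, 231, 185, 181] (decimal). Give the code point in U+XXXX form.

Offset 0: leading byte 0xF0 = 11110000 → 4-byte char #1 = F0 98 91 AF.
Offset 4: leading byte 0xE2 = 11100010 → 3-byte char #2 = E2 97 95.
Offset 7: leading byte 0xF0 = 11110000 → 4-byte char #3 = F0 9F 8C 89.
Offset 11: leading byte 0xE3 = 11100011 → 3-byte char #4 = E3 81 91.
Offset 14: leading byte 0xEF = 11101111 → 3-byte char #5 = EF A7 95.
Offset 17: leading byte 0xE2 = 11100010 → 3-byte char #6 = E2 98 BB.
Offset 20: leading byte 0xE7 = 11100111 → 3-byte char #7 = E7 B9 B5.
Leading byte 0xE7 = 11100111 matches 1110xxxx → 3-byte sequence.
Byte 1: 0xE7 = 11100111, payload 0111 (4 bits).
Byte 2: 0xB9 = 10111001 (10xxxxxx ✓), payload 111001.
Byte 3: 0xB5 = 10110101 (10xxxxxx ✓), payload 110101.
Concatenate: 0111111001110101 = 0x7E75 (16 bits → U+7E75).

U+7E75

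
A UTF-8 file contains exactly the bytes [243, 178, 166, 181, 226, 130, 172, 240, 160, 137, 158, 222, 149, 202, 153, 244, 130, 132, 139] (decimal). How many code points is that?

6

Byte at offset 0: 0xF3 = 11110011 → 4-byte char (#1). Advance 4.
Byte at offset 4: 0xE2 = 11100010 → 3-byte char (#2). Advance 3.
Byte at offset 7: 0xF0 = 11110000 → 4-byte char (#3). Advance 4.
Byte at offset 11: 0xDE = 11011110 → 2-byte char (#4). Advance 2.
Byte at offset 13: 0xCA = 11001010 → 2-byte char (#5). Advance 2.
Byte at offset 15: 0xF4 = 11110100 → 4-byte char (#6). Advance 4.
Reached end at offset 19 after 6 code points.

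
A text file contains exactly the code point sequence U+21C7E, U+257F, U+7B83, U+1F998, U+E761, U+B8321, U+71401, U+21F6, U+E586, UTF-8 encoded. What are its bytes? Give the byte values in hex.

F0 A1 B1 BE E2 95 BF E7 AE 83 F0 9F A6 98 EE 9D A1 F2 B8 8C A1 F1 B1 90 81 E2 87 B6 EE 96 86

U+21C7E: 4-byte form → F0 A1 B1 BE.
U+257F: 3-byte form → E2 95 BF.
U+7B83: 3-byte form → E7 AE 83.
U+1F998: 4-byte form → F0 9F A6 98.
U+E761: 3-byte form → EE 9D A1.
U+B8321: 4-byte form → F2 B8 8C A1.
U+71401: 4-byte form → F1 B1 90 81.
U+21F6: 3-byte form → E2 87 B6.
U+E586: 3-byte form → EE 96 86.
Concatenated (31 bytes): F0 A1 B1 BE E2 95 BF E7 AE 83 F0 9F A6 98 EE 9D A1 F2 B8 8C A1 F1 B1 90 81 E2 87 B6 EE 96 86.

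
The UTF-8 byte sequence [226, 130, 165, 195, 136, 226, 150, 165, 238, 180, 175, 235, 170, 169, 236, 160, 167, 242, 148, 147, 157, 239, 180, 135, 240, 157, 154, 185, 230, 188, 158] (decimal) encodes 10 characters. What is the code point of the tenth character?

U+6F1E

Offset 0: leading byte 0xE2 = 11100010 → 3-byte char #1 = E2 82 A5.
Offset 3: leading byte 0xC3 = 11000011 → 2-byte char #2 = C3 88.
Offset 5: leading byte 0xE2 = 11100010 → 3-byte char #3 = E2 96 A5.
Offset 8: leading byte 0xEE = 11101110 → 3-byte char #4 = EE B4 AF.
Offset 11: leading byte 0xEB = 11101011 → 3-byte char #5 = EB AA A9.
Offset 14: leading byte 0xEC = 11101100 → 3-byte char #6 = EC A0 A7.
Offset 17: leading byte 0xF2 = 11110010 → 4-byte char #7 = F2 94 93 9D.
Offset 21: leading byte 0xEF = 11101111 → 3-byte char #8 = EF B4 87.
Offset 24: leading byte 0xF0 = 11110000 → 4-byte char #9 = F0 9D 9A B9.
Offset 28: leading byte 0xE6 = 11100110 → 3-byte char #10 = E6 BC 9E.
Leading byte 0xE6 = 11100110 matches 1110xxxx → 3-byte sequence.
Byte 1: 0xE6 = 11100110, payload 0110 (4 bits).
Byte 2: 0xBC = 10111100 (10xxxxxx ✓), payload 111100.
Byte 3: 0x9E = 10011110 (10xxxxxx ✓), payload 011110.
Concatenate: 0110111100011110 = 0x6F1E (16 bits → U+6F1E).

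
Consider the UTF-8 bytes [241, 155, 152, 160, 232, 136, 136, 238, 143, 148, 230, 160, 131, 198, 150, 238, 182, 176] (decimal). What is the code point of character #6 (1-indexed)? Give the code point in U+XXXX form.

U+EDB0

Offset 0: leading byte 0xF1 = 11110001 → 4-byte char #1 = F1 9B 98 A0.
Offset 4: leading byte 0xE8 = 11101000 → 3-byte char #2 = E8 88 88.
Offset 7: leading byte 0xEE = 11101110 → 3-byte char #3 = EE 8F 94.
Offset 10: leading byte 0xE6 = 11100110 → 3-byte char #4 = E6 A0 83.
Offset 13: leading byte 0xC6 = 11000110 → 2-byte char #5 = C6 96.
Offset 15: leading byte 0xEE = 11101110 → 3-byte char #6 = EE B6 B0.
Leading byte 0xEE = 11101110 matches 1110xxxx → 3-byte sequence.
Byte 1: 0xEE = 11101110, payload 1110 (4 bits).
Byte 2: 0xB6 = 10110110 (10xxxxxx ✓), payload 110110.
Byte 3: 0xB0 = 10110000 (10xxxxxx ✓), payload 110000.
Concatenate: 1110110110110000 = 0xEDB0 (16 bits → U+EDB0).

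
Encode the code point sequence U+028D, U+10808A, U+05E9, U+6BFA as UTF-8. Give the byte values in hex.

CA 8D F4 88 82 8A D7 A9 E6 AF BA

U+028D: 2-byte form → CA 8D.
U+10808A: 4-byte form → F4 88 82 8A.
U+05E9: 2-byte form → D7 A9.
U+6BFA: 3-byte form → E6 AF BA.
Concatenated (11 bytes): CA 8D F4 88 82 8A D7 A9 E6 AF BA.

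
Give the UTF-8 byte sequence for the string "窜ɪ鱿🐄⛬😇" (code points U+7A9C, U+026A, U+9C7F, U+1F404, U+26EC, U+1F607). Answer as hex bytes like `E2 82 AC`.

U+7A9C: 3-byte form → E7 AA 9C.
U+026A: 2-byte form → C9 AA.
U+9C7F: 3-byte form → E9 B1 BF.
U+1F404: 4-byte form → F0 9F 90 84.
U+26EC: 3-byte form → E2 9B AC.
U+1F607: 4-byte form → F0 9F 98 87.
Concatenated (19 bytes): E7 AA 9C C9 AA E9 B1 BF F0 9F 90 84 E2 9B AC F0 9F 98 87.

E7 AA 9C C9 AA E9 B1 BF F0 9F 90 84 E2 9B AC F0 9F 98 87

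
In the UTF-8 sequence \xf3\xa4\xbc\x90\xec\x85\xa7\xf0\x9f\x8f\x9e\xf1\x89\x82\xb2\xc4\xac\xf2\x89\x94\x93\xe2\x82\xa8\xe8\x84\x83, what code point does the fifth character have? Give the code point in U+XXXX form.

Offset 0: leading byte 0xF3 = 11110011 → 4-byte char #1 = F3 A4 BC 90.
Offset 4: leading byte 0xEC = 11101100 → 3-byte char #2 = EC 85 A7.
Offset 7: leading byte 0xF0 = 11110000 → 4-byte char #3 = F0 9F 8F 9E.
Offset 11: leading byte 0xF1 = 11110001 → 4-byte char #4 = F1 89 82 B2.
Offset 15: leading byte 0xC4 = 11000100 → 2-byte char #5 = C4 AC.
Leading byte 0xC4 = 11000100 matches 110xxxxx → 2-byte sequence.
Byte 1: 0xC4 = 11000100, payload 00100 (5 bits).
Byte 2: 0xAC = 10101100 (10xxxxxx ✓), payload 101100.
Concatenate: 00100101100 = 0x12C (11 bits → U+012C).

U+012C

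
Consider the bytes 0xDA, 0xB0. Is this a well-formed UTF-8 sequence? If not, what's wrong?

Leading byte 0xDA = 11011010 → 2-byte form.
Continuation bytes 0xB0=10110000 all match 10xxxxxx.
Decoded value 0x6B0 is ≥ 0x80 (shortest form) and not a surrogate.

valid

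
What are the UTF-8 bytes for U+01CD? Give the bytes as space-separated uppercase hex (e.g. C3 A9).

U+01CD = 0x1CD = 461 decimal. In range U+0080–U+07FF → 2-byte form: 110xxxxx 10xxxxxx.
Binary (11 bits): 00111001101.
Split 5+6: 00111 | 001101.
Byte 1: 11000111 = 0xC7.
Byte 2: 10001101 = 0x8D.

C7 8D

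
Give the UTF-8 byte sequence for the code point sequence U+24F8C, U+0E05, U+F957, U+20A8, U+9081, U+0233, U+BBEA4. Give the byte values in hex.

F0 A4 BE 8C E0 B8 85 EF A5 97 E2 82 A8 E9 82 81 C8 B3 F2 BB BA A4

U+24F8C: 4-byte form → F0 A4 BE 8C.
U+0E05: 3-byte form → E0 B8 85.
U+F957: 3-byte form → EF A5 97.
U+20A8: 3-byte form → E2 82 A8.
U+9081: 3-byte form → E9 82 81.
U+0233: 2-byte form → C8 B3.
U+BBEA4: 4-byte form → F2 BB BA A4.
Concatenated (22 bytes): F0 A4 BE 8C E0 B8 85 EF A5 97 E2 82 A8 E9 82 81 C8 B3 F2 BB BA A4.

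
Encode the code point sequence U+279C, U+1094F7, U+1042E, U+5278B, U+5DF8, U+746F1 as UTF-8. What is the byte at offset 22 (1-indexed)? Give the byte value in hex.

1-indexed offset 22 is 0-indexed offset 21.
U+279C → 3-byte form E2 9E 9C at offsets 0–2.
U+1094F7 → 4-byte form F4 89 93 B7 at offsets 3–6.
U+1042E → 4-byte form F0 90 90 AE at offsets 7–10.
U+5278B → 4-byte form F1 92 9E 8B at offsets 11–14.
U+5DF8 → 3-byte form E5 B7 B8 at offsets 15–17.
U+746F1 → 4-byte form F1 B4 9B B1 at offsets 18–21.
Offset 21 falls in char 6's range; it's byte 4 of F1 B4 9B B1 = 0xB1.

0xB1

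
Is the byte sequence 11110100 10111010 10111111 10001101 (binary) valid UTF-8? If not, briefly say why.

Leading byte 0xF4 = 11110100 → 4-byte form.
Payload = 0x13AFCD, which exceeds U+10FFFF, the maximum Unicode code point. (Leading bytes F5–FF, or F4 followed by ≥ 0x90, are invalid.)

invalid (encodes a value above U+10FFFF)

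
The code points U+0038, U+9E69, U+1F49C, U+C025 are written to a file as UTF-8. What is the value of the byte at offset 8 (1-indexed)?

1-indexed offset 8 is 0-indexed offset 7.
U+0038 → 1-byte form 38 at offsets 0–0.
U+9E69 → 3-byte form E9 B9 A9 at offsets 1–3.
U+1F49C → 4-byte form F0 9F 92 9C at offsets 4–7.
Offset 7 falls in char 3's range; it's byte 4 of F0 9F 92 9C = 0x9C.

0x9C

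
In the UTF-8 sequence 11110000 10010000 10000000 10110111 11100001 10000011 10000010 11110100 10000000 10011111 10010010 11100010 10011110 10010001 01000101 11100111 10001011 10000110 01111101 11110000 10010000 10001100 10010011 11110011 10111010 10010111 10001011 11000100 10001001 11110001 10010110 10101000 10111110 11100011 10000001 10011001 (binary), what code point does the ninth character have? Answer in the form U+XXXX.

Offset 0: leading byte 0xF0 = 11110000 → 4-byte char #1 = F0 90 80 B7.
Offset 4: leading byte 0xE1 = 11100001 → 3-byte char #2 = E1 83 82.
Offset 7: leading byte 0xF4 = 11110100 → 4-byte char #3 = F4 80 9F 92.
Offset 11: leading byte 0xE2 = 11100010 → 3-byte char #4 = E2 9E 91.
Offset 14: leading byte 0x45 = 01000101 → 1-byte char #5 = 45.
Offset 15: leading byte 0xE7 = 11100111 → 3-byte char #6 = E7 8B 86.
Offset 18: leading byte 0x7D = 01111101 → 1-byte char #7 = 7D.
Offset 19: leading byte 0xF0 = 11110000 → 4-byte char #8 = F0 90 8C 93.
Offset 23: leading byte 0xF3 = 11110011 → 4-byte char #9 = F3 BA 97 8B.
Leading byte 0xF3 = 11110011 matches 11110xxx → 4-byte sequence.
Byte 1: 0xF3 = 11110011, payload 011 (3 bits).
Byte 2: 0xBA = 10111010 (10xxxxxx ✓), payload 111010.
Byte 3: 0x97 = 10010111 (10xxxxxx ✓), payload 010111.
Byte 4: 0x8B = 10001011 (10xxxxxx ✓), payload 001011.
Concatenate: 011111010010111001011 = 0xFA5CB (21 bits → U+FA5CB).

U+FA5CB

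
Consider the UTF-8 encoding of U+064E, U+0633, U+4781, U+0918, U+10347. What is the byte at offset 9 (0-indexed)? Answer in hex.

U+064E → 2-byte form D9 8E at offsets 0–1.
U+0633 → 2-byte form D8 B3 at offsets 2–3.
U+4781 → 3-byte form E4 9E 81 at offsets 4–6.
U+0918 → 3-byte form E0 A4 98 at offsets 7–9.
Offset 9 falls in char 4's range; it's byte 3 of E0 A4 98 = 0x98.

0x98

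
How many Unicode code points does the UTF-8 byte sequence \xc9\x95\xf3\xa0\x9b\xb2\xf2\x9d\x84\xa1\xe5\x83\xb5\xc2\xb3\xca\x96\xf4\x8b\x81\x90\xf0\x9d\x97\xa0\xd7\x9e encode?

Byte at offset 0: 0xC9 = 11001001 → 2-byte char (#1). Advance 2.
Byte at offset 2: 0xF3 = 11110011 → 4-byte char (#2). Advance 4.
Byte at offset 6: 0xF2 = 11110010 → 4-byte char (#3). Advance 4.
Byte at offset 10: 0xE5 = 11100101 → 3-byte char (#4). Advance 3.
Byte at offset 13: 0xC2 = 11000010 → 2-byte char (#5). Advance 2.
Byte at offset 15: 0xCA = 11001010 → 2-byte char (#6). Advance 2.
Byte at offset 17: 0xF4 = 11110100 → 4-byte char (#7). Advance 4.
Byte at offset 21: 0xF0 = 11110000 → 4-byte char (#8). Advance 4.
Byte at offset 25: 0xD7 = 11010111 → 2-byte char (#9). Advance 2.
Reached end at offset 27 after 9 code points.

9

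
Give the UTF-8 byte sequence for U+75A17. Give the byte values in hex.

U+75A17 = 0x75A17 = 481815 decimal. In range U+10000–U+10FFFF → 4-byte form: 11110xxx 10xxxxxx 10xxxxxx 10xxxxxx.
Binary (21 bits): 001110101101000010111.
Split 3+6+6+6: 001 | 110101 | 101000 | 010111.
Byte 1: 11110001 = 0xF1.
Byte 2: 10110101 = 0xB5.
Byte 3: 10101000 = 0xA8.
Byte 4: 10010111 = 0x97.

F1 B5 A8 97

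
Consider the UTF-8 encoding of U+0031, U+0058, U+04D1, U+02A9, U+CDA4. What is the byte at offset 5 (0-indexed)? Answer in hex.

U+0031 → 1-byte form 31 at offsets 0–0.
U+0058 → 1-byte form 58 at offsets 1–1.
U+04D1 → 2-byte form D3 91 at offsets 2–3.
U+02A9 → 2-byte form CA A9 at offsets 4–5.
Offset 5 falls in char 4's range; it's byte 2 of CA A9 = 0xA9.

0xA9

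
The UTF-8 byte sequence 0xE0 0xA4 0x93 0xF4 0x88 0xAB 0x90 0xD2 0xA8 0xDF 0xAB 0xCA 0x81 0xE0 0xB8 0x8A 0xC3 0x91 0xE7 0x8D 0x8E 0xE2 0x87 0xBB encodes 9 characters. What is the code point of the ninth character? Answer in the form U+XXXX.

U+21FB

Offset 0: leading byte 0xE0 = 11100000 → 3-byte char #1 = E0 A4 93.
Offset 3: leading byte 0xF4 = 11110100 → 4-byte char #2 = F4 88 AB 90.
Offset 7: leading byte 0xD2 = 11010010 → 2-byte char #3 = D2 A8.
Offset 9: leading byte 0xDF = 11011111 → 2-byte char #4 = DF AB.
Offset 11: leading byte 0xCA = 11001010 → 2-byte char #5 = CA 81.
Offset 13: leading byte 0xE0 = 11100000 → 3-byte char #6 = E0 B8 8A.
Offset 16: leading byte 0xC3 = 11000011 → 2-byte char #7 = C3 91.
Offset 18: leading byte 0xE7 = 11100111 → 3-byte char #8 = E7 8D 8E.
Offset 21: leading byte 0xE2 = 11100010 → 3-byte char #9 = E2 87 BB.
Leading byte 0xE2 = 11100010 matches 1110xxxx → 3-byte sequence.
Byte 1: 0xE2 = 11100010, payload 0010 (4 bits).
Byte 2: 0x87 = 10000111 (10xxxxxx ✓), payload 000111.
Byte 3: 0xBB = 10111011 (10xxxxxx ✓), payload 111011.
Concatenate: 0010000111111011 = 0x21FB (16 bits → U+21FB).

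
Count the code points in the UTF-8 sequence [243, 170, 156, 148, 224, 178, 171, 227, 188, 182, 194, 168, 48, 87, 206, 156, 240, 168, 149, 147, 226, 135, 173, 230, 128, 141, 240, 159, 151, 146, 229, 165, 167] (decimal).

Byte at offset 0: 0xF3 = 11110011 → 4-byte char (#1). Advance 4.
Byte at offset 4: 0xE0 = 11100000 → 3-byte char (#2). Advance 3.
Byte at offset 7: 0xE3 = 11100011 → 3-byte char (#3). Advance 3.
Byte at offset 10: 0xC2 = 11000010 → 2-byte char (#4). Advance 2.
Byte at offset 12: 0x30 = 00110000 → 1-byte char (#5). Advance 1.
Byte at offset 13: 0x57 = 01010111 → 1-byte char (#6). Advance 1.
Byte at offset 14: 0xCE = 11001110 → 2-byte char (#7). Advance 2.
Byte at offset 16: 0xF0 = 11110000 → 4-byte char (#8). Advance 4.
Byte at offset 20: 0xE2 = 11100010 → 3-byte char (#9). Advance 3.
Byte at offset 23: 0xE6 = 11100110 → 3-byte char (#10). Advance 3.
Byte at offset 26: 0xF0 = 11110000 → 4-byte char (#11). Advance 4.
Byte at offset 30: 0xE5 = 11100101 → 3-byte char (#12). Advance 3.
Reached end at offset 33 after 12 code points.

12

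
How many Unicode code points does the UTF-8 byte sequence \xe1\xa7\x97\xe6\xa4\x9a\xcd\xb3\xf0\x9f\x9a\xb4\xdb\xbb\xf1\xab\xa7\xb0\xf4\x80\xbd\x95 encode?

Byte at offset 0: 0xE1 = 11100001 → 3-byte char (#1). Advance 3.
Byte at offset 3: 0xE6 = 11100110 → 3-byte char (#2). Advance 3.
Byte at offset 6: 0xCD = 11001101 → 2-byte char (#3). Advance 2.
Byte at offset 8: 0xF0 = 11110000 → 4-byte char (#4). Advance 4.
Byte at offset 12: 0xDB = 11011011 → 2-byte char (#5). Advance 2.
Byte at offset 14: 0xF1 = 11110001 → 4-byte char (#6). Advance 4.
Byte at offset 18: 0xF4 = 11110100 → 4-byte char (#7). Advance 4.
Reached end at offset 22 after 7 code points.

7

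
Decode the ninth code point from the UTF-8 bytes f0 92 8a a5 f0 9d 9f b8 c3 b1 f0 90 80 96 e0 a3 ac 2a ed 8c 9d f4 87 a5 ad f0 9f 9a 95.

U+1F695

Offset 0: leading byte 0xF0 = 11110000 → 4-byte char #1 = F0 92 8A A5.
Offset 4: leading byte 0xF0 = 11110000 → 4-byte char #2 = F0 9D 9F B8.
Offset 8: leading byte 0xC3 = 11000011 → 2-byte char #3 = C3 B1.
Offset 10: leading byte 0xF0 = 11110000 → 4-byte char #4 = F0 90 80 96.
Offset 14: leading byte 0xE0 = 11100000 → 3-byte char #5 = E0 A3 AC.
Offset 17: leading byte 0x2A = 00101010 → 1-byte char #6 = 2A.
Offset 18: leading byte 0xED = 11101101 → 3-byte char #7 = ED 8C 9D.
Offset 21: leading byte 0xF4 = 11110100 → 4-byte char #8 = F4 87 A5 AD.
Offset 25: leading byte 0xF0 = 11110000 → 4-byte char #9 = F0 9F 9A 95.
Leading byte 0xF0 = 11110000 matches 11110xxx → 4-byte sequence.
Byte 1: 0xF0 = 11110000, payload 000 (3 bits).
Byte 2: 0x9F = 10011111 (10xxxxxx ✓), payload 011111.
Byte 3: 0x9A = 10011010 (10xxxxxx ✓), payload 011010.
Byte 4: 0x95 = 10010101 (10xxxxxx ✓), payload 010101.
Concatenate: 000011111011010010101 = 0x1F695 (21 bits → U+1F695).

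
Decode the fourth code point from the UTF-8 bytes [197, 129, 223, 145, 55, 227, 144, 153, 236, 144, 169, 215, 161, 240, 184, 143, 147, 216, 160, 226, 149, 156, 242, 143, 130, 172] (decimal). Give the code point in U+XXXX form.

U+3419

Offset 0: leading byte 0xC5 = 11000101 → 2-byte char #1 = C5 81.
Offset 2: leading byte 0xDF = 11011111 → 2-byte char #2 = DF 91.
Offset 4: leading byte 0x37 = 00110111 → 1-byte char #3 = 37.
Offset 5: leading byte 0xE3 = 11100011 → 3-byte char #4 = E3 90 99.
Leading byte 0xE3 = 11100011 matches 1110xxxx → 3-byte sequence.
Byte 1: 0xE3 = 11100011, payload 0011 (4 bits).
Byte 2: 0x90 = 10010000 (10xxxxxx ✓), payload 010000.
Byte 3: 0x99 = 10011001 (10xxxxxx ✓), payload 011001.
Concatenate: 0011010000011001 = 0x3419 (16 bits → U+3419).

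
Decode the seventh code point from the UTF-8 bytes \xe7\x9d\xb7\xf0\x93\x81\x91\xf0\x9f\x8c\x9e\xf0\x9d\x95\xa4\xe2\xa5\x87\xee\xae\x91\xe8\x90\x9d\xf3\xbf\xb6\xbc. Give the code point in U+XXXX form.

Offset 0: leading byte 0xE7 = 11100111 → 3-byte char #1 = E7 9D B7.
Offset 3: leading byte 0xF0 = 11110000 → 4-byte char #2 = F0 93 81 91.
Offset 7: leading byte 0xF0 = 11110000 → 4-byte char #3 = F0 9F 8C 9E.
Offset 11: leading byte 0xF0 = 11110000 → 4-byte char #4 = F0 9D 95 A4.
Offset 15: leading byte 0xE2 = 11100010 → 3-byte char #5 = E2 A5 87.
Offset 18: leading byte 0xEE = 11101110 → 3-byte char #6 = EE AE 91.
Offset 21: leading byte 0xE8 = 11101000 → 3-byte char #7 = E8 90 9D.
Leading byte 0xE8 = 11101000 matches 1110xxxx → 3-byte sequence.
Byte 1: 0xE8 = 11101000, payload 1000 (4 bits).
Byte 2: 0x90 = 10010000 (10xxxxxx ✓), payload 010000.
Byte 3: 0x9D = 10011101 (10xxxxxx ✓), payload 011101.
Concatenate: 1000010000011101 = 0x841D (16 bits → U+841D).

U+841D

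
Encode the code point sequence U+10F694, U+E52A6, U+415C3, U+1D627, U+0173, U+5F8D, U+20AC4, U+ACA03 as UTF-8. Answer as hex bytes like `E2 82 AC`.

U+10F694: 4-byte form → F4 8F 9A 94.
U+E52A6: 4-byte form → F3 A5 8A A6.
U+415C3: 4-byte form → F1 81 97 83.
U+1D627: 4-byte form → F0 9D 98 A7.
U+0173: 2-byte form → C5 B3.
U+5F8D: 3-byte form → E5 BE 8D.
U+20AC4: 4-byte form → F0 A0 AB 84.
U+ACA03: 4-byte form → F2 AC A8 83.
Concatenated (29 bytes): F4 8F 9A 94 F3 A5 8A A6 F1 81 97 83 F0 9D 98 A7 C5 B3 E5 BE 8D F0 A0 AB 84 F2 AC A8 83.

F4 8F 9A 94 F3 A5 8A A6 F1 81 97 83 F0 9D 98 A7 C5 B3 E5 BE 8D F0 A0 AB 84 F2 AC A8 83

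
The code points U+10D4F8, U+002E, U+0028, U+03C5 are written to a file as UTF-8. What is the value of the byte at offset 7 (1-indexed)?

0xCF

1-indexed offset 7 is 0-indexed offset 6.
U+10D4F8 → 4-byte form F4 8D 93 B8 at offsets 0–3.
U+002E → 1-byte form 2E at offsets 4–4.
U+0028 → 1-byte form 28 at offsets 5–5.
U+03C5 → 2-byte form CF 85 at offsets 6–7.
Offset 6 falls in char 4's range; it's byte 1 of CF 85 = 0xCF.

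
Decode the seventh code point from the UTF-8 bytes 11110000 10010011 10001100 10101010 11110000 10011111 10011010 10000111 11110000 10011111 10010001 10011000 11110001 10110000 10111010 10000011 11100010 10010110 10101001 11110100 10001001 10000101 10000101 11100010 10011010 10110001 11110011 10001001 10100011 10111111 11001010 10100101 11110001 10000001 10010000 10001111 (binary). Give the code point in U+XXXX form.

Offset 0: leading byte 0xF0 = 11110000 → 4-byte char #1 = F0 93 8C AA.
Offset 4: leading byte 0xF0 = 11110000 → 4-byte char #2 = F0 9F 9A 87.
Offset 8: leading byte 0xF0 = 11110000 → 4-byte char #3 = F0 9F 91 98.
Offset 12: leading byte 0xF1 = 11110001 → 4-byte char #4 = F1 B0 BA 83.
Offset 16: leading byte 0xE2 = 11100010 → 3-byte char #5 = E2 96 A9.
Offset 19: leading byte 0xF4 = 11110100 → 4-byte char #6 = F4 89 85 85.
Offset 23: leading byte 0xE2 = 11100010 → 3-byte char #7 = E2 9A B1.
Leading byte 0xE2 = 11100010 matches 1110xxxx → 3-byte sequence.
Byte 1: 0xE2 = 11100010, payload 0010 (4 bits).
Byte 2: 0x9A = 10011010 (10xxxxxx ✓), payload 011010.
Byte 3: 0xB1 = 10110001 (10xxxxxx ✓), payload 110001.
Concatenate: 0010011010110001 = 0x26B1 (16 bits → U+26B1).

U+26B1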